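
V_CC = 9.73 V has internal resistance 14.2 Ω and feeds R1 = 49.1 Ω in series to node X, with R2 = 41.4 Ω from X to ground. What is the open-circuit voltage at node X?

V_th ≈ 3.85 V

R1' = 14.2 + 49.1 = 63.30 Ω (source resistance + R1).
V_th is the unloaded tap voltage: V_CC · R2/(R1'+R2) = 9.73 × 0.3954 = 3.847 V.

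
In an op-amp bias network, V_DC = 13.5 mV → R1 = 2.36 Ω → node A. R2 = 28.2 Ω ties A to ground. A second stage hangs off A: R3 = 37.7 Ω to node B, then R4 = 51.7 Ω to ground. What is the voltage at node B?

V_B ≈ 7.03 mV

Looking into the second stage from A: R3 + R4 = 89.40 Ω appears in parallel with R2.
R2 ‖ (R3+R4) = 21.44 Ω.
V_A = 13.5 × 21.44/(2.36 + 21.44) = 12.16 mV.
Stage 2 is unloaded, so V_B = V_A · R4/(R3+R4) = 12.16 × 51.7/89.40 = 7.033 mV.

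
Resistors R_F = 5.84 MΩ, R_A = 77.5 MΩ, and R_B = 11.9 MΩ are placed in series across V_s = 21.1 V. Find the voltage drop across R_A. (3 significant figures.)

ΣR = 5.84 + 77.5 + 11.9 = 95.24 MΩ.
V = V_s · R/ΣR = 21.1 × 0.8137 = 17.17 V.

V ≈ 17.2 V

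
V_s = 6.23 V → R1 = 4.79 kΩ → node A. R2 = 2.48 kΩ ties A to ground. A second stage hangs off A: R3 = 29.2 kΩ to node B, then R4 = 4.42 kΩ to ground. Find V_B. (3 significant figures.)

V_B ≈ 0.266 V

The second stage (R3 + R4 = 33.62 kΩ) loads node A in parallel with R2.
R2 ‖ (R3+R4) = 2.310 kΩ.
First divider: V_A = V_s · 2.310/(4.79 + 2.310) = 2.027 V.
V_B = V_A × 0.1315 = 0.2665 V.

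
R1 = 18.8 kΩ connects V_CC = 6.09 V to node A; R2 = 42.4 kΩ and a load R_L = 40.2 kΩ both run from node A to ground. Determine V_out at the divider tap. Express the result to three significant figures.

V_out ≈ 3.19 V

First combine the lower leg with the load: R2 ‖ R_L = 20.64 kΩ.
Voltage divider with the loaded lower leg: V_out = 6.09 × 20.64/(18.8 + 20.64) = 6.09 × 0.5233 = 3.187 V.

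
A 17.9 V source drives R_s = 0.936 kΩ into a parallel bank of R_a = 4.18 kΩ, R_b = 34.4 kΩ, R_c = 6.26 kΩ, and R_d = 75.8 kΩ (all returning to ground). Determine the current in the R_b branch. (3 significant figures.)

Combine the parallel branches: R_p = (1/4.18 + 1/34.4 + 1/6.26 + 1/75.8)⁻¹ = 2.266 kΩ.
Node voltage V_A = V_in · R_p/(R_s + R_p) = 17.9 × 0.7077 = 12.67 V.
I(R_b) = V_A / R_b = 12.67/34.4 = 0.3683 mA.
(Check via current divider: I_total = 5.590 mA; share G_k/ΣG = 0.06588 → same result.)

I ≈ 0.368 mA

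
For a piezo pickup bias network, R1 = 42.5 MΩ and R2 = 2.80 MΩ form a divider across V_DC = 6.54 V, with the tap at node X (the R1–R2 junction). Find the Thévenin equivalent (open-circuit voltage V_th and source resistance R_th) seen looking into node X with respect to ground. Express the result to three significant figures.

V_th ≈ 0.404 V, R_th ≈ 2.63 MΩ

Open-circuit (no load on X): V_th = V_DC · R2/(R1 + R2) = 6.54 × 2.80/(42.50 + 2.80) = 0.4042 V.
Zeroing V_DC shorts the top of R1 to ground, so R_th = R1 ‖ R2 = 2.627 MΩ.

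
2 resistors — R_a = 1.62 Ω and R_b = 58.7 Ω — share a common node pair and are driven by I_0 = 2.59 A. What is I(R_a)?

I ≈ 2.52 A

Two-branch current divider: I_k = I_0 · R_other/(R_1 + R_2).
So I = 2.59 × 58.7/60.32 = 2.520 A.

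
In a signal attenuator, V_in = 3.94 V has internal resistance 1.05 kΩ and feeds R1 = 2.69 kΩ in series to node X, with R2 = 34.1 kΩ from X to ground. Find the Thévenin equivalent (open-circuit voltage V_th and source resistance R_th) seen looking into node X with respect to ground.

V_th ≈ 3.55 V, R_th ≈ 3.37 kΩ

R1' = 1.05 + 2.69 = 3.740 kΩ (source resistance + R1).
With X open, the divider is unloaded: V_th = 3.94 × 34.1/37.84 = 3.551 V.
Looking into X with the source shorted: R_th = R1'·R2/(R1'+R2) = 3.740 × 34.1/37.84 = 3.370 kΩ.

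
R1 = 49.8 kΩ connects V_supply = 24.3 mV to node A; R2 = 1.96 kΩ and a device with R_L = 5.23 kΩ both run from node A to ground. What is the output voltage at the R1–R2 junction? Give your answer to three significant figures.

R2 ‖ R_L = (1.96 × 5.23)/(1.96 + 5.23) = 1.426 kΩ.
Then V_out = V_supply · R2'/(R1 + R2') = 24.3 × 1.426/51.23 = 0.6763 mV.
(Unloaded it would be 0.920 mV; the load pulls it down.)

V_out ≈ 0.676 mV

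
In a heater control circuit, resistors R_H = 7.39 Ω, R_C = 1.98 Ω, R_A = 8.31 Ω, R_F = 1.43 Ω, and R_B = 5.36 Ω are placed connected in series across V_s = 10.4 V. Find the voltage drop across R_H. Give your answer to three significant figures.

Total series resistance ΣR = 7.39 + 1.98 + 8.31 + 1.43 + 5.36 = 24.47 Ω.
By the voltage-divider rule, V = 10.4 × 7.390/24.47 = 3.141 V.

V ≈ 3.14 V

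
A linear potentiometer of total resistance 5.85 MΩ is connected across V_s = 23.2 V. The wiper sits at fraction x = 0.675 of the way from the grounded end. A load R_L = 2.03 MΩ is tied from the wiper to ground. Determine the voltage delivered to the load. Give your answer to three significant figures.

Split the track: R_lower = x·R_p = 3.949 MΩ, R_upper = (1−x)·R_p = 1.901 MΩ.
R_L loads the lower segment: effective lower R = 1.341 MΩ.
Then V_out = V_s · 1.341/(1.901 + 1.341) = 9.594 V.

V_out ≈ 9.59 V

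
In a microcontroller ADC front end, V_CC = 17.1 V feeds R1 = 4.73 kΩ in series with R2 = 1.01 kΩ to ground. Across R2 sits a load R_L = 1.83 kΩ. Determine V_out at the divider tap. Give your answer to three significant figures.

V_out ≈ 2.07 V

First combine the lower leg with the load: R2 ‖ R_L = 0.6508 kΩ.
Voltage divider with the loaded lower leg: V_out = 17.1 × 0.6508/(4.73 + 0.6508) = 17.1 × 0.1210 = 2.068 V.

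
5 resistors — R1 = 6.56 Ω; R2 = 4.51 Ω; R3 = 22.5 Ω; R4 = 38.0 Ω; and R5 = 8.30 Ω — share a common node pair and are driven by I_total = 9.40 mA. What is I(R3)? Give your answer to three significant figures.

Conductances: ΣG = 1/6.56 + 1/4.51 + 1/22.5 + 1/38.0 + 1/8.30 = 0.5654 (1/Ω).
Current divider: I(R3) = I_total · G_k/ΣG = 9.40 × (0.04444/0.5654) = 9.40 × 0.07861 = 0.7389 mA.

I ≈ 0.739 mA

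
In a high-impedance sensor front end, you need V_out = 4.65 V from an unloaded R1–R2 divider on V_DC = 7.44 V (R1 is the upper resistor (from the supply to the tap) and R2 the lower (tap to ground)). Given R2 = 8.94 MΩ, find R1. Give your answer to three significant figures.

The divider ratio is R2/(R1+R2) = 4.65/7.44 = 0.6250.
So R1 = R2 · (V_DC/V_out − 1) = 8.94 × (7.44/4.65 − 1) = 8.94 × 0.6000 = 5.364 MΩ.

R1 ≈ 5.36 MΩ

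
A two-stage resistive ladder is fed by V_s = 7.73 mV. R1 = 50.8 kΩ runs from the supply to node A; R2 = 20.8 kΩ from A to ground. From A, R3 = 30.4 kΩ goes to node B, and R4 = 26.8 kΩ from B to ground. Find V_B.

The second stage (R3 + R4 = 57.20 kΩ) loads node A in parallel with R2.
R2 ‖ (R3+R4) = 15.25 kΩ.
First divider: V_A = V_s · 15.25/(50.8 + 15.25) = 1.785 mV.
Stage 2 is unloaded, so V_B = V_A · R4/(R3+R4) = 1.785 × 26.8/57.20 = 0.8364 mV.

V_B ≈ 0.836 mV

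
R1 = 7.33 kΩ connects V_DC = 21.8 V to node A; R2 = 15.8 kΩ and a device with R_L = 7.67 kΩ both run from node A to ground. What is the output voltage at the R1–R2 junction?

R2 ‖ R_L = (15.8 × 7.67)/(15.8 + 7.67) = 5.163 kΩ.
Now apply the divider: V_out = 21.8 × 0.4133 = 9.010 V.
(Unloaded it would be 14.9 V; the load pulls it down.)

V_out ≈ 9.01 V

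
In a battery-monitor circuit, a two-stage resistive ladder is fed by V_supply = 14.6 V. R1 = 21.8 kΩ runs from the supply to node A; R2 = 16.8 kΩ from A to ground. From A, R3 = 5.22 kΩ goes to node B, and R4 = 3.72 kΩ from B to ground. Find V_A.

Looking into the second stage from A: R3 + R4 = 8.940 kΩ appears in parallel with R2.
R2 ‖ (R3+R4) = 5.835 kΩ.
First divider: V_A = V_supply · 5.835/(21.8 + 5.835) = 3.083 V.

V_A ≈ 3.08 V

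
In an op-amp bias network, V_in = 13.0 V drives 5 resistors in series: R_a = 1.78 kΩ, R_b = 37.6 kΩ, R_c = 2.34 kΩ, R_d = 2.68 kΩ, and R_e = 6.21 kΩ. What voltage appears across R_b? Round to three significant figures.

V ≈ 9.66 V

ΣR = 1.78 + 37.6 + 2.34 + 2.68 + 6.21 = 50.61 kΩ.
V = V_in · R/ΣR = 13.0 × 0.7429 = 9.658 V.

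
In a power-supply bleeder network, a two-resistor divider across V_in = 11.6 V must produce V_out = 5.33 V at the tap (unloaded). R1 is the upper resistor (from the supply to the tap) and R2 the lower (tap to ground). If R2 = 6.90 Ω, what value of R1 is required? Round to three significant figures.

Required fraction k = V_out/V_in = 0.4595.
Rearranging, R1 = R2·(1−k)/k = 6.90 × 1.176 = 8.117 Ω.

R1 ≈ 8.12 Ω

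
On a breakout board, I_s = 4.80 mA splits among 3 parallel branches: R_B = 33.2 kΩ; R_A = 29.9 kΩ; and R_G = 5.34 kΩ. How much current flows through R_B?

I ≈ 0.576 mA

ΣG = 1/33.2 + 1/29.9 + 1/5.34 = 0.2508.
R_B takes the fraction G_k/ΣG = 0.03012/0.2508 = 0.1201, so I = 4.80 × 0.1201 = 0.5764 mA.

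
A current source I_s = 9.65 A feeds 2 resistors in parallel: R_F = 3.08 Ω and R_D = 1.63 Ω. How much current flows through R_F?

I ≈ 3.34 A

For two parallel branches, I_k = I_s · (other R)/(sum of R).
I(R_F) = 9.65 × 1.63/(3.08 + 1.63) = 9.65 × 0.3461 = 3.340 A.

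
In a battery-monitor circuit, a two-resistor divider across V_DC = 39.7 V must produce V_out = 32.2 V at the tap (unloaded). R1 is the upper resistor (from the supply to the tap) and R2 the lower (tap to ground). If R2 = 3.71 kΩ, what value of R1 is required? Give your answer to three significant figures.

R1 ≈ 0.864 kΩ

Required fraction k = V_out/V_DC = 0.8111.
R1 = R2·(1/k − 1) = 3.71 × 0.2329 = 0.8641 kΩ.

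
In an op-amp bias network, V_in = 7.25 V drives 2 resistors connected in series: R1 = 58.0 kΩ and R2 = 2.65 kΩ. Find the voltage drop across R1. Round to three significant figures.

Total series resistance ΣR = 58.0 + 2.65 = 60.65 kΩ.
V = V_in · R/ΣR = 7.25 × 0.9563 = 6.933 V.

V ≈ 6.93 V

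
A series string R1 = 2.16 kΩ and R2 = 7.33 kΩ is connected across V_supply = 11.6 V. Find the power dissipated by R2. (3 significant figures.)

P ≈ 11.0 mW

The common current is I = 11.6/9.490 = 1.222 mA.
P = I²R = 1.494 × 7.33 = 10.95 mW.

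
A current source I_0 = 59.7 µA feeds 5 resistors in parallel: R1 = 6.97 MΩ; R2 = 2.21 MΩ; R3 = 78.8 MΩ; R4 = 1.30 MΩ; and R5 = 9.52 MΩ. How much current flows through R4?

I ≈ 31.0 µA

Total conductance ΣG = 1/6.97 + 1/2.21 + 1/78.8 + 1/1.30 + 1/9.52 = 1.483 (units of 1/MΩ).
R4 takes the fraction G_k/ΣG = 0.7692/1.483 = 0.5187, so I = 59.7 × 0.5187 = 30.97 µA.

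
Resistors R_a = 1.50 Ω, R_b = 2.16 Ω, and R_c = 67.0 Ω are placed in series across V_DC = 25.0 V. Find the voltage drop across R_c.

V ≈ 23.7 V

Total series resistance ΣR = 1.50 + 2.16 + 67.0 = 70.66 Ω.
V = V_DC · R/ΣR = 25.0 × 0.9482 = 23.71 V.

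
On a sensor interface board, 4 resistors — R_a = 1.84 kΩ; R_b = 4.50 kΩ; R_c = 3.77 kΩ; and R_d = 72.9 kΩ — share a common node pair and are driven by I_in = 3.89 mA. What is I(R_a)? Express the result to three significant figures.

I ≈ 2.02 mA

Conductances: ΣG = 1/1.84 + 1/4.50 + 1/3.77 + 1/72.9 = 1.045 (1/kΩ).
By the current-divider rule, I = I_in · G_k/ΣG = 3.89 × 0.5202 = 2.024 mA.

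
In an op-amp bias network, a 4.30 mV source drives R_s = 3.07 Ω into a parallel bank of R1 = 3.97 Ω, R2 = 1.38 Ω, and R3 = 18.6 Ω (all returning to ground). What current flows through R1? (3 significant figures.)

Combine the parallel branches: R_p = (1/3.97 + 1/1.38 + 1/18.6)⁻¹ = 0.9706 Ω.
V_A by voltage divider: V_A = 4.30 × 0.9706/(3.07 + 0.9706) = 1.033 mV.
I(R1) = V_A / R1 = 1.033/3.97 = 0.2602 mA.
(Equivalently: I_total = 1.064 mA, then current-divider fraction G_k/ΣG = 0.2445.)

I ≈ 0.260 mA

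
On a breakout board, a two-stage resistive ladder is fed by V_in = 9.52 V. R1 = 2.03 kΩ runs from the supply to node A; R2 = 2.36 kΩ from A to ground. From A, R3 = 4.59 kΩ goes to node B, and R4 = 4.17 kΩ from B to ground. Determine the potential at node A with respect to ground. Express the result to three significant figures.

V_A ≈ 4.55 V

The second stage (R3 + R4 = 8.760 kΩ) loads node A in parallel with R2.
Effective lower resistance at A: R2 ‖ 8.760 = 1.859 kΩ.
First divider: V_A = V_in · 1.859/(2.03 + 1.859) = 4.551 V.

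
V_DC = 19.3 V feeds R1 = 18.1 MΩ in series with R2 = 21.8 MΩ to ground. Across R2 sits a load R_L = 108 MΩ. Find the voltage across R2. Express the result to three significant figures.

V_out ≈ 9.66 V

R2 ‖ R_L = (21.8 × 108)/(21.8 + 108) = 18.14 MΩ.
Then V_out = V_DC · R2'/(R1 + R2') = 19.3 × 18.14/36.24 = 9.660 V.
(Unloaded it would be 10.5 V; the load pulls it down.)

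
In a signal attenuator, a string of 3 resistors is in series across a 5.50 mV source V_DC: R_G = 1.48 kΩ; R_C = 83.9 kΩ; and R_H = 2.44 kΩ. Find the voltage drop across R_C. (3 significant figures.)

Series total: ΣR = 1.48 + 83.9 + 2.44 = 87.82 kΩ.
By the voltage-divider rule, V = 5.50 × 83.90/87.82 = 5.254 mV.

V ≈ 5.25 mV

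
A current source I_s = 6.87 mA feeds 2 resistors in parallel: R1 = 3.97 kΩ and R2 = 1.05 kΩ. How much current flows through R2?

I ≈ 5.43 mA

With just two branches, the current splits inversely with resistance.
I(R2) = 6.87 × 3.97/(3.97 + 1.05) = 6.87 × 0.7908 = 5.433 mA.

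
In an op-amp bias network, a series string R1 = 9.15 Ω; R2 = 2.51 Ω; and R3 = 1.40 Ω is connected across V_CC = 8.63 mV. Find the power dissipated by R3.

P ≈ 0.611 µW

The common current is I = 8.63/13.06 = 0.6608 mA.
P = I²R = 0.4367 × 1.40 = 0.6113 µW.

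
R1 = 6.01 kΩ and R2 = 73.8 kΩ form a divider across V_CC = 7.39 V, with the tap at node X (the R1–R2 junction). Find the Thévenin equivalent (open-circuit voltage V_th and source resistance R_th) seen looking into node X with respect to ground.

With X open, the divider is unloaded: V_th = 7.39 × 73.8/79.81 = 6.834 V.
Looking into X with the source shorted: R_th = R1·R2/(R1+R2) = 6.010 × 73.8/79.81 = 5.557 kΩ.

V_th ≈ 6.83 V, R_th ≈ 5.56 kΩ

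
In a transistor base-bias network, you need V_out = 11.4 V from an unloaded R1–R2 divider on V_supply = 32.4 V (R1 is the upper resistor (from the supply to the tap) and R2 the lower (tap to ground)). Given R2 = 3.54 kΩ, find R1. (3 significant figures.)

V_out/V_supply = R2/(R1+R2) = 0.3519.
R1 = R2·(1/k − 1) = 3.54 × 1.842 = 6.521 kΩ.

R1 ≈ 6.52 kΩ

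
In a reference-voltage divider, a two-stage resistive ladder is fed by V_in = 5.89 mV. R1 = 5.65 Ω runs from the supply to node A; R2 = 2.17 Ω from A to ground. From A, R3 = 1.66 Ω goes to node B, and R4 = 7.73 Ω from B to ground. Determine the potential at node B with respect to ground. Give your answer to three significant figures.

Looking into the second stage from A: R3 + R4 = 9.390 Ω appears in parallel with R2.
R2 ‖ (R3+R4) = 1.763 Ω.
First divider: V_A = V_in · 1.763/(5.65 + 1.763) = 1.401 mV.
Stage 2 is unloaded, so V_B = V_A · R4/(R3+R4) = 1.401 × 7.73/9.390 = 1.153 mV.

V_B ≈ 1.15 mV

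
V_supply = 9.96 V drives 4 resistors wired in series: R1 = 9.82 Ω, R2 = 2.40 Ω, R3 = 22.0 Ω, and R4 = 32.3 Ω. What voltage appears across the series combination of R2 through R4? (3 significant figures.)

Series total: ΣR = 9.82 + 2.40 + 22.0 + 32.3 = 66.52 Ω.
R_{R2..R4} = 2.40 + 22.0 + 32.3 = 56.70 Ω.
Voltage divider: V = V_supply · (56.70 / 66.52) = 9.96 × 0.8524 = 8.490 V.

V ≈ 8.49 V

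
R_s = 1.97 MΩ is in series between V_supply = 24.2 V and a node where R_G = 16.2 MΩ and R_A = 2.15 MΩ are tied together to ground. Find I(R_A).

I ≈ 5.52 µA

Combine the parallel branches: R_p = (1/16.2 + 1/2.15)⁻¹ = 1.898 MΩ.
Node voltage V_A = V_supply · R_p/(R_s + R_p) = 24.2 × 0.4907 = 11.88 V.
Branch current I = V_A/R_A = 11.88/2.15 = 5.523 µA.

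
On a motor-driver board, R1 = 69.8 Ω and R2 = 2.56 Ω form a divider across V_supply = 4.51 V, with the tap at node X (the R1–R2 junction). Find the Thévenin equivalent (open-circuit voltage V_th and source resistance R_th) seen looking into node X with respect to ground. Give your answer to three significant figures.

V_th ≈ 0.160 V, R_th ≈ 2.47 Ω

With X open, the divider is unloaded: V_th = 4.51 × 2.56/72.36 = 0.1596 V.
With V_supply suppressed (replaced by a short), R_th = R1 ‖ R2 = (69.80 × 2.56)/(69.80 + 2.56) = 2.469 Ω.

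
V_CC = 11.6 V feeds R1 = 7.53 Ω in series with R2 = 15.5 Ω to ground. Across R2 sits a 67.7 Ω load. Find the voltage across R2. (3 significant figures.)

V_out ≈ 7.26 V

The load sits in parallel with R2, giving an effective lower resistance R2' = R2·R_L/(R2+R_L) = 12.61 Ω.
Now apply the divider: V_out = 11.6 × 0.6262 = 7.263 V.
(Unloaded it would be 7.81 V; the load pulls it down.)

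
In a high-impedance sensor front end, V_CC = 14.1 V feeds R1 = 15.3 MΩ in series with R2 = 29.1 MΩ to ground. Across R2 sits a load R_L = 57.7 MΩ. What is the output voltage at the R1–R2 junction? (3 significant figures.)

V_out ≈ 7.87 V

The load sits in parallel with R2, giving an effective lower resistance R2' = R2·R_L/(R2+R_L) = 19.34 MΩ.
Voltage divider with the loaded lower leg: V_out = 14.1 × 19.34/(15.3 + 19.34) = 14.1 × 0.5584 = 7.873 V.
(Unloaded it would be 9.24 V; the load pulls it down.)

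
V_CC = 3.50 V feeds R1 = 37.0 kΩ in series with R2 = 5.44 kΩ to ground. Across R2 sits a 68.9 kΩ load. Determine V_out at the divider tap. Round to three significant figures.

V_out ≈ 0.420 V

First combine the lower leg with the load: R2 ‖ R_L = 5.042 kΩ.
Then V_out = V_CC · R2'/(R1 + R2') = 3.50 × 5.042/42.04 = 0.4197 V.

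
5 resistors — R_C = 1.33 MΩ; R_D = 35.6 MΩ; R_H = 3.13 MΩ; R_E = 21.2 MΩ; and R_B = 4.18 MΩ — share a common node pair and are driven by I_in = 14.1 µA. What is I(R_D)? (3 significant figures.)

I ≈ 0.286 µA

Total conductance ΣG = 1/1.33 + 1/35.6 + 1/3.13 + 1/21.2 + 1/4.18 = 1.386 (units of 1/MΩ).
By the current-divider rule, I = I_in · G_k/ΣG = 14.1 × 0.02027 = 0.2858 µA.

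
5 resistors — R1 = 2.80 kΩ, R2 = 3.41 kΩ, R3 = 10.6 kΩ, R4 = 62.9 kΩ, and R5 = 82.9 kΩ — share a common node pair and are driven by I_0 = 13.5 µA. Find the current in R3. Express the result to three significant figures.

Total conductance ΣG = 1/2.80 + 1/3.41 + 1/10.6 + 1/62.9 + 1/82.9 = 0.7727 (units of 1/kΩ).
By the current-divider rule, I = I_0 · G_k/ΣG = 13.5 × 0.1221 = 1.648 µA.

I ≈ 1.65 µA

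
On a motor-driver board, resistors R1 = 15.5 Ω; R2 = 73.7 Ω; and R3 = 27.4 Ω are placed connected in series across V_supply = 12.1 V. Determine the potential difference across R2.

V ≈ 7.65 V

Total series resistance ΣR = 15.5 + 73.7 + 27.4 = 116.6 Ω.
By the voltage-divider rule, V = 12.1 × 73.70/116.6 = 7.648 V.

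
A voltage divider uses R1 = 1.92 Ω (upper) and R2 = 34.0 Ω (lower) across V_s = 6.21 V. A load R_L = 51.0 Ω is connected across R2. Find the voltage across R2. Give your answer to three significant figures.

V_out ≈ 5.68 V

The load sits in parallel with R2, giving an effective lower resistance R2' = R2·R_L/(R2+R_L) = 20.40 Ω.
Now apply the divider: V_out = 6.21 × 0.9140 = 5.676 V.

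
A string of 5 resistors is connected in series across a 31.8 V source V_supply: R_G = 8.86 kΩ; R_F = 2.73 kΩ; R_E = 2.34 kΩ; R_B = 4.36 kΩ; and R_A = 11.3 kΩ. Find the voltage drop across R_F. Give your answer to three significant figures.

Total series resistance ΣR = 8.86 + 2.73 + 2.34 + 4.36 + 11.3 = 29.59 kΩ.
V = V_supply · R/ΣR = 31.8 × 0.09226 = 2.934 V.

V ≈ 2.93 V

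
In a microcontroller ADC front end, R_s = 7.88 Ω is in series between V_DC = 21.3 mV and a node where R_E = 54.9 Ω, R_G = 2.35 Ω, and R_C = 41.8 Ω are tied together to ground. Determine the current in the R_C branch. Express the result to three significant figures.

Parallel bank: R_p = 1/(1/54.9 + 1/2.35 + 1/41.8) = 2.138 Ω.
V_A = 21.3 × 2.138/10.02 = 4.546 mV.
I(R_C) = V_A / R_C = 4.546/41.8 = 0.1088 mA.

I ≈ 0.109 mA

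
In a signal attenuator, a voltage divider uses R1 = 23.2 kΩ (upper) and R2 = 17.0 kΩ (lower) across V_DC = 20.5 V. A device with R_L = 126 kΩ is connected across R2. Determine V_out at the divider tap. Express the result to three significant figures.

R2 ‖ R_L = (17.0 × 126)/(17.0 + 126) = 14.98 kΩ.
Then V_out = V_DC · R2'/(R1 + R2') = 20.5 × 14.98/38.18 = 8.043 V.

V_out ≈ 8.04 V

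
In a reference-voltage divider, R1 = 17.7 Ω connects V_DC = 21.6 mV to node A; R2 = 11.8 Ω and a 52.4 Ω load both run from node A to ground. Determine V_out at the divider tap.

The load sits in parallel with R2, giving an effective lower resistance R2' = R2·R_L/(R2+R_L) = 9.631 Ω.
Then V_out = V_DC · R2'/(R1 + R2') = 21.6 × 9.631/27.33 = 7.612 mV.
(Unloaded it would be 8.64 mV; the load pulls it down.)

V_out ≈ 7.61 mV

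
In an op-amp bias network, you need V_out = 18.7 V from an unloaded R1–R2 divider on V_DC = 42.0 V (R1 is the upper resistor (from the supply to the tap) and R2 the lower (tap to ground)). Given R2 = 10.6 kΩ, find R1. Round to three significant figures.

Required fraction k = V_out/V_DC = 0.4452.
Rearranging, R1 = R2·(1−k)/k = 10.6 × 1.246 = 13.21 kΩ.

R1 ≈ 13.2 kΩ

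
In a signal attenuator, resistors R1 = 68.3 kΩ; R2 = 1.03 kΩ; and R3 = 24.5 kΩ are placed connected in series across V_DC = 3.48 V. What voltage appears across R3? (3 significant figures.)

ΣR = 68.3 + 1.03 + 24.5 = 93.83 kΩ.
By the voltage-divider rule, V = 3.48 × 24.50/93.83 = 0.9087 V.

V ≈ 0.909 V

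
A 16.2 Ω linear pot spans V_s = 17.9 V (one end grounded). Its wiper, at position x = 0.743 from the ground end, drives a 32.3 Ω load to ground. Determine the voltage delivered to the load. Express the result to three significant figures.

The pot divides into 4.163 Ω above the wiper and 12.04 Ω below.
(x·R_p) ‖ R_L = 8.769 Ω.
Then V_out = V_s · 8.769/(4.163 + 8.769) = 12.14 V.

V_out ≈ 12.1 V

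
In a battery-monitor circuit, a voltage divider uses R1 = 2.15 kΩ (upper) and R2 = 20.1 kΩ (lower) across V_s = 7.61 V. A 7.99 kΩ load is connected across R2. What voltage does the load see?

The load sits in parallel with R2, giving an effective lower resistance R2' = R2·R_L/(R2+R_L) = 5.717 kΩ.
Then V_out = V_s · R2'/(R1 + R2') = 7.61 × 5.717/7.867 = 5.530 V.
(Unloaded it would be 6.87 V; the load pulls it down.)

V_out ≈ 5.53 V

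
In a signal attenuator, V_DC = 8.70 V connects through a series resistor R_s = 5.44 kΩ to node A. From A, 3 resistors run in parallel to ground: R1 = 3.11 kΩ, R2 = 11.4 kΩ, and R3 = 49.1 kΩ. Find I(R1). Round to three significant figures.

Combine the parallel branches: R_p = (1/3.11 + 1/11.4 + 1/49.1)⁻¹ = 2.328 kΩ.
V_A by voltage divider: V_A = 8.70 × 2.328/(5.44 + 2.328) = 2.607 V.
Branch current I = V_A/R1 = 2.607/3.11 = 0.8383 mA.
(Equivalently: I_total = 1.120 mA, then current-divider fraction G_k/ΣG = 0.7484.)

I ≈ 0.838 mA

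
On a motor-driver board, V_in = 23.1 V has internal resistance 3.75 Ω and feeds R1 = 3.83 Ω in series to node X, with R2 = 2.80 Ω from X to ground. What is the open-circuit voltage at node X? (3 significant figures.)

R1' = 3.75 + 3.83 = 7.580 Ω (source resistance + R1).
V_th is the unloaded tap voltage: V_in · R2/(R1'+R2) = 23.1 × 0.2697 = 6.231 V.

V_th ≈ 6.23 V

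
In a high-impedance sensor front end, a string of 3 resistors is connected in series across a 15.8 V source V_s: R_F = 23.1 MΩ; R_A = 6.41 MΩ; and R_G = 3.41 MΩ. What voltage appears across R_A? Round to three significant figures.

Series total: ΣR = 23.1 + 6.41 + 3.41 = 32.92 MΩ.
V = V_s · R/ΣR = 15.8 × 0.1947 = 3.076 V.

V ≈ 3.08 V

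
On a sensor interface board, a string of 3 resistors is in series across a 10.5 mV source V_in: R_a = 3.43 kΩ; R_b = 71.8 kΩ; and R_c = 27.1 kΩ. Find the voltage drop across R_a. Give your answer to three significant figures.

ΣR = 3.43 + 71.8 + 27.1 = 102.3 kΩ.
V = V_in · R/ΣR = 10.5 × 0.03352 = 0.3519 mV.

V ≈ 0.352 mV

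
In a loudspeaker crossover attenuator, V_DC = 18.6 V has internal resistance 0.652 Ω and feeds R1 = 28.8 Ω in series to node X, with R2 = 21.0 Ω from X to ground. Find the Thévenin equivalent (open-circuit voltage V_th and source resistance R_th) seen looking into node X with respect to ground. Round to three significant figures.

R1' = 0.652 + 28.8 = 29.45 Ω (source resistance + R1).
With X open, the divider is unloaded: V_th = 18.6 × 21.0/50.45 = 7.742 V.
Zeroing V_DC shorts the top of R1' to ground, so R_th = R1' ‖ R2 = 12.26 Ω.

V_th ≈ 7.74 V, R_th ≈ 12.3 Ω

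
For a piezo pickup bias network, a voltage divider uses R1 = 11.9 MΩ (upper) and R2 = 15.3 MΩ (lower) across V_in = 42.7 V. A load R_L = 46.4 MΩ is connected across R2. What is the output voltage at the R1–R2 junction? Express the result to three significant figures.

V_out ≈ 21.0 V

The load sits in parallel with R2, giving an effective lower resistance R2' = R2·R_L/(R2+R_L) = 11.51 MΩ.
Then V_out = V_in · R2'/(R1 + R2') = 42.7 × 11.51/23.41 = 20.99 V.
(Unloaded it would be 24.0 V; the load pulls it down.)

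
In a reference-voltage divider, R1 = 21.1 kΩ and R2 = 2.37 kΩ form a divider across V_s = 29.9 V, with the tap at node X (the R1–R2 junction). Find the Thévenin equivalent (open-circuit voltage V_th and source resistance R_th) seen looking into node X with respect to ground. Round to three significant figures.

Open-circuit (no load on X): V_th = V_s · R2/(R1 + R2) = 29.9 × 2.37/(21.10 + 2.37) = 3.019 V.
Looking into X with the source shorted: R_th = R1·R2/(R1+R2) = 21.10 × 2.37/23.47 = 2.131 kΩ.

V_th ≈ 3.02 V, R_th ≈ 2.13 kΩ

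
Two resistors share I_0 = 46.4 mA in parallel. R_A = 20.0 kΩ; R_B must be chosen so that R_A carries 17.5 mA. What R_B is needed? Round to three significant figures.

R_B ≈ 12.1 kΩ

The fraction through R_A equals R_B/(R_A+R_B).
With f = 0.3772, R_B = R_A · f/(1−f) = 20.0 × 0.6055 = 12.11 kΩ.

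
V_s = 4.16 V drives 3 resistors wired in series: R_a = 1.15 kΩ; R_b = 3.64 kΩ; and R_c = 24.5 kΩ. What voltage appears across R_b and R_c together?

Total series resistance ΣR = 1.15 + 3.64 + 24.5 = 29.29 kΩ.
R_{R_b..R_c} = 3.64 + 24.5 = 28.14 kΩ.
V = V_s · R/ΣR = 4.16 × 0.9607 = 3.997 V.

V ≈ 4.00 V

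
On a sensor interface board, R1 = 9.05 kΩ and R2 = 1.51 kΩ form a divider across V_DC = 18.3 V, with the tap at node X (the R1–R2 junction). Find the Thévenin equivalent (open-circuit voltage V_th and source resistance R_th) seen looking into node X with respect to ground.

Open-circuit (no load on X): V_th = V_DC · R2/(R1 + R2) = 18.3 × 1.51/(9.050 + 1.51) = 2.617 V.
Looking into X with the source shorted: R_th = R1·R2/(R1+R2) = 9.050 × 1.51/10.56 = 1.294 kΩ.

V_th ≈ 2.62 V, R_th ≈ 1.29 kΩ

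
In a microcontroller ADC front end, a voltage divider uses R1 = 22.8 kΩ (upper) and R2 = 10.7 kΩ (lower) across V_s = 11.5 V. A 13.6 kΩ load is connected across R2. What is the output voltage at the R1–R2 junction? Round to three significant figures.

R2 ‖ R_L = (10.7 × 13.6)/(10.7 + 13.6) = 5.988 kΩ.
Then V_out = V_s · R2'/(R1 + R2') = 11.5 × 5.988/28.79 = 2.392 V.

V_out ≈ 2.39 V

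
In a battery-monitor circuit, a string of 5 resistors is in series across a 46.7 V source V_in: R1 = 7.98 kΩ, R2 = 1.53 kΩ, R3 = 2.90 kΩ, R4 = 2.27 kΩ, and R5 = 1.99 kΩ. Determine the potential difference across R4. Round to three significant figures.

V ≈ 6.36 V

Total series resistance ΣR = 7.98 + 1.53 + 2.90 + 2.27 + 1.99 = 16.67 kΩ.
V = V_in · R/ΣR = 46.7 × 0.1362 = 6.359 V.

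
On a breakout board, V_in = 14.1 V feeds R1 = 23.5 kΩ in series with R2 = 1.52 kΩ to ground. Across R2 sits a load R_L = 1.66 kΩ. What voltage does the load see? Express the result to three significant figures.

V_out ≈ 0.461 V

R2 ‖ R_L = (1.52 × 1.66)/(1.52 + 1.66) = 0.7935 kΩ.
Voltage divider with the loaded lower leg: V_out = 14.1 × 0.7935/(23.5 + 0.7935) = 14.1 × 0.03266 = 0.4605 V.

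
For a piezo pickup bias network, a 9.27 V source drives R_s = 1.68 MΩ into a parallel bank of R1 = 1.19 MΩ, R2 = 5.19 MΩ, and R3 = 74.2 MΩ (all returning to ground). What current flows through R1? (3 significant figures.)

Parallel bank: R_p = 1/(1/1.19 + 1/5.19 + 1/74.2) = 0.9556 MΩ.
Node voltage V_A = V_supply · R_p/(R_s + R_p) = 9.27 × 0.3626 = 3.361 V.
I(R1) = V_A / R1 = 3.361/1.19 = 2.824 µA.

I ≈ 2.82 µA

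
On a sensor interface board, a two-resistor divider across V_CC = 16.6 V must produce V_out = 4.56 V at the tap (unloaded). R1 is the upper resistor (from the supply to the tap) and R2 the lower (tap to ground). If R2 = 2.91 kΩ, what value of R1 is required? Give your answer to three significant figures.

R1 ≈ 7.68 kΩ

The divider ratio is R2/(R1+R2) = 4.56/16.6 = 0.2747.
So R1 = R2 · (V_CC/V_out − 1) = 2.91 × (16.6/4.56 − 1) = 2.91 × 2.640 = 7.683 kΩ.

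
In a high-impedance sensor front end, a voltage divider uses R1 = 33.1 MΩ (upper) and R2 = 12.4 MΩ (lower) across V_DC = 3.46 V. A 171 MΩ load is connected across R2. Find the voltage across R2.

V_out ≈ 0.896 V

The load sits in parallel with R2, giving an effective lower resistance R2' = R2·R_L/(R2+R_L) = 11.56 MΩ.
Then V_out = V_DC · R2'/(R1 + R2') = 3.46 × 11.56/44.66 = 0.8957 V.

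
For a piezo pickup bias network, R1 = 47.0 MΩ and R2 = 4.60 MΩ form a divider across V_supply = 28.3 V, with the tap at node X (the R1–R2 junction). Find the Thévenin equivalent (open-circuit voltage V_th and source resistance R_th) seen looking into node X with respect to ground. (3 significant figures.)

V_th is the unloaded tap voltage: V_supply · R2/(R1+R2) = 28.3 × 0.08915 = 2.523 V.
Zeroing V_supply shorts the top of R1 to ground, so R_th = R1 ‖ R2 = 4.190 MΩ.

V_th ≈ 2.52 V, R_th ≈ 4.19 MΩ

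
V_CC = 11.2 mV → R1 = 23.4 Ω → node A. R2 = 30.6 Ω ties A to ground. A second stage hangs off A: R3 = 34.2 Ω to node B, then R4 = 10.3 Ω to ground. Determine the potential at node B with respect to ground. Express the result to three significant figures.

Looking into the second stage from A: R3 + R4 = 44.50 Ω appears in parallel with R2.
Effective lower resistance at A: R2 ‖ 44.50 = 18.13 Ω.
V_A = 11.2 × 18.13/(23.4 + 18.13) = 4.890 mV.
Stage 2 is unloaded, so V_B = V_A · R4/(R3+R4) = 4.890 × 10.3/44.50 = 1.132 mV.

V_B ≈ 1.13 mV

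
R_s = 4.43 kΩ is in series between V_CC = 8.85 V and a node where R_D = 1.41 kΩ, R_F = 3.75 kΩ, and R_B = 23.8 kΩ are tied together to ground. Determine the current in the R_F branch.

I ≈ 0.428 mA

Equivalent of the parallel group: R_p = 0.9824 kΩ.
V_A = 8.85 × 0.9824/5.412 = 1.606 V.
Branch current I = V_A/R_F = 1.606/3.75 = 0.4284 mA.
(Check via current divider: I_total = 1.635 mA; share G_k/ΣG = 0.2620 → same result.)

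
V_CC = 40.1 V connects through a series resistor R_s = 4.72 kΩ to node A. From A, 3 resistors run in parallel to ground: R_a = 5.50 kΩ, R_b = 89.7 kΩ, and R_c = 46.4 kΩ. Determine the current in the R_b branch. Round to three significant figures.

I ≈ 0.222 mA

Parallel bank: R_p = 1/(1/5.50 + 1/89.7 + 1/46.4) = 4.662 kΩ.
V_A by voltage divider: V_A = 40.1 × 4.662/(4.72 + 4.662) = 19.93 V.
I(R_b) = V_A / R_b = 19.93/89.7 = 0.2221 mA.
(Check via current divider: I_total = 4.274 mA; share G_k/ΣG = 0.05197 → same result.)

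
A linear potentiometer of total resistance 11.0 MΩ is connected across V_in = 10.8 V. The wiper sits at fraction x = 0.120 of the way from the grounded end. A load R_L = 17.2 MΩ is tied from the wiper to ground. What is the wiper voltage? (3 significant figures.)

Lower segment x·R_p = 1.320 MΩ; upper segment (1−x)·R_p = 9.680 MΩ.
R_L loads the lower segment: effective lower R = 1.226 MΩ.
Loaded-divider output: V_out = 10.8 × 0.1124 = 1.214 V.

V_out ≈ 1.21 V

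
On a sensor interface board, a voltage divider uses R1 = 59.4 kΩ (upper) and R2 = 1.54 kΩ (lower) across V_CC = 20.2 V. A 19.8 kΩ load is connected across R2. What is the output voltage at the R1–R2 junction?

V_out ≈ 0.474 V

The load sits in parallel with R2, giving an effective lower resistance R2' = R2·R_L/(R2+R_L) = 1.429 kΩ.
Then V_out = V_CC · R2'/(R1 + R2') = 20.2 × 1.429/60.83 = 0.4745 V.
(Unloaded it would be 0.510 V; the load pulls it down.)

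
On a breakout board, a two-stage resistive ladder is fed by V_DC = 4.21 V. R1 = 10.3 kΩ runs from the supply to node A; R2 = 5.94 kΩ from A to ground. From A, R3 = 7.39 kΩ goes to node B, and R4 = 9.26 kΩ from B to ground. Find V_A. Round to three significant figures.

V_A ≈ 1.26 V

The second stage (R3 + R4 = 16.65 kΩ) loads node A in parallel with R2.
Effective lower resistance at A: R2 ‖ 16.65 = 4.378 kΩ.
So V_A = 4.21 × 0.2983 = 1.256 V.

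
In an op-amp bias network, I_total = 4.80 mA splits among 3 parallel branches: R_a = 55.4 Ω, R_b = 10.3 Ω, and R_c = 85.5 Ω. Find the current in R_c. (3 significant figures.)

ΣG = 1/55.4 + 1/10.3 + 1/85.5 = 0.1268.
R_c takes the fraction G_k/ΣG = 0.01170/0.1268 = 0.09221, so I = 4.80 × 0.09221 = 0.4426 mA.

I ≈ 0.443 mA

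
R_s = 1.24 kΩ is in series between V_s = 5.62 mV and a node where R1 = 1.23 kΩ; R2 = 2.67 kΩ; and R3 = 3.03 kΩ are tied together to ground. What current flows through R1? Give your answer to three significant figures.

Combine the parallel branches: R_p = (1/1.23 + 1/2.67 + 1/3.03)⁻¹ = 0.6589 kΩ.
V_A by voltage divider: V_A = 5.62 × 0.6589/(1.24 + 0.6589) = 1.950 mV.
Branch current I = V_A/R1 = 1.950/1.23 = 1.586 µA.

I ≈ 1.59 µA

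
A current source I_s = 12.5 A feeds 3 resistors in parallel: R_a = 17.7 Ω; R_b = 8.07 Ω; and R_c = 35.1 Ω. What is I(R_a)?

Conductances: ΣG = 1/17.7 + 1/8.07 + 1/35.1 = 0.2089 (1/Ω).
R_a takes the fraction G_k/ΣG = 0.05650/0.2089 = 0.2704, so I = 12.5 × 0.2704 = 3.381 A.

I ≈ 3.38 A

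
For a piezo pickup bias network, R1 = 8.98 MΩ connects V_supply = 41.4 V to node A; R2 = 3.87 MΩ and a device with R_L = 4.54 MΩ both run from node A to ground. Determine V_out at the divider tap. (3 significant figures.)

V_out ≈ 7.81 V

First combine the lower leg with the load: R2 ‖ R_L = 2.089 MΩ.
Voltage divider with the loaded lower leg: V_out = 41.4 × 2.089/(8.98 + 2.089) = 41.4 × 0.1887 = 7.814 V.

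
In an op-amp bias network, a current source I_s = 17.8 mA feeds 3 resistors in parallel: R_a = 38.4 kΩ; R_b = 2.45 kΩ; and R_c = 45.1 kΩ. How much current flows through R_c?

Total conductance ΣG = 1/38.4 + 1/2.45 + 1/45.1 = 0.4564 (units of 1/kΩ).
R_c takes the fraction G_k/ΣG = 0.02217/0.4564 = 0.04858, so I = 17.8 × 0.04858 = 0.8648 mA.

I ≈ 0.865 mA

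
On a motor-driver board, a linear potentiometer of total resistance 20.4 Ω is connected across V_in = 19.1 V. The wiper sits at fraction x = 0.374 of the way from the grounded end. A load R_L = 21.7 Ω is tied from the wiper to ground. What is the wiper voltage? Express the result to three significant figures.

Split the track: R_lower = x·R_p = 7.630 Ω, R_upper = (1−x)·R_p = 12.77 Ω.
R_L loads the lower segment: effective lower R = 5.645 Ω.
Loaded-divider output: V_out = 19.1 × 0.3065 = 5.855 V.
(Unloaded: V_out = x·V_in = 7.14 V.)

V_out ≈ 5.85 V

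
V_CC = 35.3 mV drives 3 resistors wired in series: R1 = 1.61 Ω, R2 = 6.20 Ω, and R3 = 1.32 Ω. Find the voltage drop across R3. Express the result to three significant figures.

V ≈ 5.10 mV

ΣR = 1.61 + 6.20 + 1.32 = 9.130 Ω.
V = V_CC · R/ΣR = 35.3 × 0.1446 = 5.104 mV.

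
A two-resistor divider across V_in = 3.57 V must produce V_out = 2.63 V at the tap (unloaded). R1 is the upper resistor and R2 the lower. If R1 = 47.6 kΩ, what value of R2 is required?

The divider ratio is R2/(R1+R2) = 2.63/3.57 = 0.7367.
Rearranging, R2 = R1·k/(1−k) = 47.6 × 2.798 = 133.2 kΩ.

R2 ≈ 133 kΩ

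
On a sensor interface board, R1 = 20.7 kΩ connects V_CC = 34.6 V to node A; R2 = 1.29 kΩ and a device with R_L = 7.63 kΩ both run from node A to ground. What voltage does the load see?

V_out ≈ 1.75 V

R2 ‖ R_L = (1.29 × 7.63)/(1.29 + 7.63) = 1.103 kΩ.
Now apply the divider: V_out = 34.6 × 0.05061 = 1.751 V.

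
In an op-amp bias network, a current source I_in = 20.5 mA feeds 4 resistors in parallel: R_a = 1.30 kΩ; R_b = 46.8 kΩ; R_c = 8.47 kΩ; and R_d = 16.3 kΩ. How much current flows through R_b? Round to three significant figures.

I ≈ 0.452 mA

Total conductance ΣG = 1/1.30 + 1/46.8 + 1/8.47 + 1/16.3 = 0.9700 (units of 1/kΩ).
Current divider: I(R_b) = I_in · G_k/ΣG = 20.5 × (0.02137/0.9700) = 20.5 × 0.02203 = 0.4516 mA.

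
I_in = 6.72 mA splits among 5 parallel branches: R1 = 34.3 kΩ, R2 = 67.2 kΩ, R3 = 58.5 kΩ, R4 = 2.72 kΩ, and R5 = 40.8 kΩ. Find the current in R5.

I ≈ 0.363 mA

Conductances: ΣG = 1/34.3 + 1/67.2 + 1/58.5 + 1/2.72 + 1/40.8 = 0.4533 (1/kΩ).
By the current-divider rule, I = I_in · G_k/ΣG = 6.72 × 0.05407 = 0.3634 mA.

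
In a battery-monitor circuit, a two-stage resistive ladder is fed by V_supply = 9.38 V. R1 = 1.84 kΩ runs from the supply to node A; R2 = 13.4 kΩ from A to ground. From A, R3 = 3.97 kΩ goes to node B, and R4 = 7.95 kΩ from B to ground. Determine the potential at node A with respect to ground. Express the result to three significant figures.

Looking into the second stage from A: R3 + R4 = 11.92 kΩ appears in parallel with R2.
R2 ‖ (R3+R4) = 6.308 kΩ.
V_A = 9.38 × 6.308/(1.84 + 6.308) = 7.262 V.

V_A ≈ 7.26 V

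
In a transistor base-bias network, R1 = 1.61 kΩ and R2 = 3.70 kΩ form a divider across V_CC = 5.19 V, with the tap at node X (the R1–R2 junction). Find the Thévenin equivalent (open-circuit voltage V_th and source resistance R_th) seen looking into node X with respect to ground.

Open-circuit (no load on X): V_th = V_CC · R2/(R1 + R2) = 5.19 × 3.70/(1.610 + 3.70) = 3.616 V.
Zeroing V_CC shorts the top of R1 to ground, so R_th = R1 ‖ R2 = 1.122 kΩ.

V_th ≈ 3.62 V, R_th ≈ 1.12 kΩ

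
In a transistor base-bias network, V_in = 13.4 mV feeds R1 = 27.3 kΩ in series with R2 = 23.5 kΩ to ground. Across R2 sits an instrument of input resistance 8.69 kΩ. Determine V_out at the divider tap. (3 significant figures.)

V_out ≈ 2.53 mV

R2 ‖ R_L = (23.5 × 8.69)/(23.5 + 8.69) = 6.344 kΩ.
Now apply the divider: V_out = 13.4 × 0.1886 = 2.527 mV.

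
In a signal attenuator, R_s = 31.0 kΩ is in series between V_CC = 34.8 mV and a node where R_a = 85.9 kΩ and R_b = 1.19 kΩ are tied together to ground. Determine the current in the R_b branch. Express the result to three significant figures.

I ≈ 1.07 µA

Equivalent of the parallel group: R_p = 1.174 kΩ.
V_A = 34.8 × 1.174/32.17 = 1.270 mV.
I(R_b) = V_A / R_b = 1.270/1.19 = 1.067 µA.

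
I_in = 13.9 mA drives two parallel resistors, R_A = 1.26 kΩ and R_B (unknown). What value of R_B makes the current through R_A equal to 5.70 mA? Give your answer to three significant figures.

The fraction through R_A equals R_B/(R_A+R_B).
5.70/13.9 = R_B/(R_A + R_B) → R_B = R_A · (0.4101)/(1 − 0.4101) = 1.26 × 0.6951 = 0.8759 kΩ.

R_B ≈ 0.876 kΩ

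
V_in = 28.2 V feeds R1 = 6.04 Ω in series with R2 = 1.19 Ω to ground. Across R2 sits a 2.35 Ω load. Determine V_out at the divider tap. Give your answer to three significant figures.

R2 ‖ R_L = (1.19 × 2.35)/(1.19 + 2.35) = 0.7900 Ω.
Then V_out = V_in · R2'/(R1 + R2') = 28.2 × 0.7900/6.830 = 3.262 V.
(Unloaded it would be 4.64 V; the load pulls it down.)

V_out ≈ 3.26 V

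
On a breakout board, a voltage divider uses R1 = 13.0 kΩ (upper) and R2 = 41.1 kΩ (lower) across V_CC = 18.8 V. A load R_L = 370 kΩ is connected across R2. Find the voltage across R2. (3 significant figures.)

V_out ≈ 13.9 V

The load sits in parallel with R2, giving an effective lower resistance R2' = R2·R_L/(R2+R_L) = 36.99 kΩ.
Now apply the divider: V_out = 18.8 × 0.7400 = 13.91 V.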